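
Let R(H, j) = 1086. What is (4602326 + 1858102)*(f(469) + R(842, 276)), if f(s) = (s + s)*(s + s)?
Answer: 5691184838040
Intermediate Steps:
f(s) = 4*s² (f(s) = (2*s)*(2*s) = 4*s²)
(4602326 + 1858102)*(f(469) + R(842, 276)) = (4602326 + 1858102)*(4*469² + 1086) = 6460428*(4*219961 + 1086) = 6460428*(879844 + 1086) = 6460428*880930 = 5691184838040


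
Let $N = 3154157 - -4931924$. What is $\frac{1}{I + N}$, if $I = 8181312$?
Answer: $\frac{1}{16267393} \approx 6.1473 \cdot 10^{-8}$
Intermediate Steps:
$N = 8086081$ ($N = 3154157 + 4931924 = 8086081$)
$\frac{1}{I + N} = \frac{1}{8181312 + 8086081} = \frac{1}{16267393}$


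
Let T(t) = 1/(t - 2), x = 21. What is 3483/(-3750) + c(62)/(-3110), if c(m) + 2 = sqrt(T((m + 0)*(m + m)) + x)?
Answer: -360821/388750 - sqrt(137841578)/7967820 ≈ -0.92963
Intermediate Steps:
T(t) = 1/(-2 + t)
c(m) = -2 + sqrt(21 + 1/(-2 + 2*m**2)) (c(m) = -2 + sqrt(1/(-2 + (m + 0)*(m + m)) + 21) = -2 + sqrt(1/(-2 + m*(2*m)) + 21) = -2 + sqrt(1/(-2 + 2*m**2) + 21) = -2 + sqrt(21 + 1/(-2 + 2*m**2)))
3483/(-3750) + c(62)/(-3110) = 3483/(-3750) + (-2 + sqrt(2)*sqrt((-41 + 42*62**2)/(-1 + 62**2))/2)/(-3110) = 3483*(-1/3750) + (-2 + sqrt(2)*sqrt((-41 + 42*3844)/(-1 + 3844))/2)*(-1/3110) = -1161/1250 + (-2 + sqrt(2)*sqrt((-41 + 161448)/3843)/2)*(-1/3110) = -1161/1250 + (-2 + sqrt(2)*sqrt((1/3843)*161407)/2)*(-1/3110) = -1161/1250 + (-2 + sqrt(2)*sqrt(161407/3843)/2)*(-1/3110) = -1161/1250 + (-2 + sqrt(2)*(sqrt(68920789)/1281)/2)*(-1/3110) = -1161/1250 + (-2 + sqrt(137841578)/2562)*(-1/3110) = -1161/1250 + (1/1555 - sqrt(137841578)/7967820) = -360821/388750 - sqrt(137841578)/7967820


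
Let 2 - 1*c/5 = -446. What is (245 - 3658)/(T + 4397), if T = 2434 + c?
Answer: -3413/9071 ≈ -0.37625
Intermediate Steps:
c = 2240 (c = 10 - 5*(-446) = 10 + 2230 = 2240)
T = 4674 (T = 2434 + 2240 = 4674)
(245 - 3658)/(T + 4397) = (245 - 3658)/(4674 + 4397) = -3413/9071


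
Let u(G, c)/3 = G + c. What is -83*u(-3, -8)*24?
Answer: 65736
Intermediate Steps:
u(G, c) = 3*G + 3*c (u(G, c) = 3*(G + c) = 3*G + 3*c)
-83*u(-3, -8)*24 = -83*(3*(-3) + 3*(-8))*24 = -83*(-9 - 24)*24 = -83*(-33)*24 = 2739*24 = 65736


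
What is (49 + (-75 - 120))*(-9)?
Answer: 1314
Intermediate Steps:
(49 + (-75 - 120))*(-9) = (49 - 195)*(-9) = -146*(-9) = 1314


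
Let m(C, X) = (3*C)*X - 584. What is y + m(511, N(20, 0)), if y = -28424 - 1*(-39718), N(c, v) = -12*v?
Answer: 10710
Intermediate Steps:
m(C, X) = -584 + 3*C*X (m(C, X) = 3*C*X - 584 = -584 + 3*C*X)
y = 11294 (y = -28424 + 39718 = 11294)
y + m(511, N(20, 0)) = 11294 + (-584 + 3*511*(-12*0)) = 11294 + (-584 + 3*511*0) = 11294 + (-584 + 0) = 11294 - 584 = 10710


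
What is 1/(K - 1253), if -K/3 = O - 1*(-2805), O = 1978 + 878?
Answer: -1/18236 ≈ -5.4837e-5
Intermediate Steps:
O = 2856
K = -16983 (K = -3*(2856 - 1*(-2805)) = -3*(2856 + 2805) = -3*5661 = -16983)
1/(K - 1253) = 1/(-16983 - 1253) = 1/(-18236) = -1/18236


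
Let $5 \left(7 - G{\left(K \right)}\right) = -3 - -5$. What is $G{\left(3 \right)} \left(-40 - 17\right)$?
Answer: $- \frac{1881}{5} \approx -376.2$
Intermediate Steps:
$G{\left(K \right)} = \frac{33}{5}$ ($G{\left(K \right)} = 7 - \frac{-3 - -5}{5} = 7 - \frac{-3 + 5}{5} = 7 - \frac{2}{5} = \frac{33}{5}$)
$G{\left(3 \right)} \left(-40 - 17\right) = \frac{33 \left(-40 - 17\right)}{5} = \frac{33}{5} \left(-57\right) = - \frac{1881}{5}$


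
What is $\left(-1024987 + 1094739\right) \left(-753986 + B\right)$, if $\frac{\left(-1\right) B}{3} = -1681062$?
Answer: $299180278400$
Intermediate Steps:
$B = 5043186$ ($B = \left(-3\right) \left(-1681062\right) = 5043186$)
$\left(-1024987 + 1094739\right) \left(-753986 + B\right) = \left(-1024987 + 1094739\right) \left(-753986 + 5043186\right) = 69752 \cdot 4289200 = 299180278400$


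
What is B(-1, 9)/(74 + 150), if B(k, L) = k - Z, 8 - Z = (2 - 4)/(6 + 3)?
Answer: -83/2016 ≈ -0.041171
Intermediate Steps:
Z = 74/9 (Z = 8 - (2 - 4)/(6 + 3) = 8 - (-2)/9 = 8 - 1*(-2/9) = 8 + 2/9 = 74/9 ≈ 8.2222)
B(k, L) = -74/9 + k (B(k, L) = k - 1*74/9 = k - 74/9 = -74/9 + k)
B(-1, 9)/(74 + 150) = (-74/9 - 1)/(74 + 150) = -83/9/224 = (1/224)*(-83/9) = -83/2016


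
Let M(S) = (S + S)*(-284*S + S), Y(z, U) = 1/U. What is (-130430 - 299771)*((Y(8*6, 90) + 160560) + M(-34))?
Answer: 19116514454039/90 ≈ 2.1241e+11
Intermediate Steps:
M(S) = -566*S² (M(S) = (2*S)*(-283*S) = -566*S²)
(-130430 - 299771)*((Y(8*6, 90) + 160560) + M(-34)) = (-130430 - 299771)*((1/90 + 160560) - 566*(-34)²) = -430201*((1/90 + 160560) - 566*1156) = -430201*(14450401/90 - 654296) = -430201*(-44436239/90) = 19116514454039/90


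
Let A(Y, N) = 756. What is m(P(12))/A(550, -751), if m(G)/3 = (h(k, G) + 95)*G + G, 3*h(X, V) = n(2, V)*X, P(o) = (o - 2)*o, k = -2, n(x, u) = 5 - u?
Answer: 740/9 ≈ 82.222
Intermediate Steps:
P(o) = o*(-2 + o) (P(o) = (-2 + o)*o = o*(-2 + o))
h(X, V) = X*(5 - V)/3 (h(X, V) = ((5 - V)*X)/3 = (X*(5 - V))/3 = X*(5 - V)/3)
m(G) = 3*G + 3*G*(275/3 + 2*G/3) (m(G) = 3*(((⅓)*(-2)*(5 - G) + 95)*G + G) = 3*(((-10/3 + 2*G/3) + 95)*G + G) = 3*((275/3 + 2*G/3)*G + G) = 3*(G*(275/3 + 2*G/3) + G) = 3*(G + G*(275/3 + 2*G/3)) = 3*G + 3*G*(275/3 + 2*G/3))
m(P(12))/A(550, -751) = (2*(12*(-2 + 12))*(139 + 12*(-2 + 12)))/756 = (2*(12*10)*(139 + 12*10))*(1/756) = (2*120*(139 + 120))*(1/756) = (2*120*259)*(1/756) = 62160*(1/756) = 740/9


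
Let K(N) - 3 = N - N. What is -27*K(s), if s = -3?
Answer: -81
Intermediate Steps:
K(N) = 3 (K(N) = 3 + (N - N) = 3 + 0 = 3)
-27*K(s) = -27*3 = -81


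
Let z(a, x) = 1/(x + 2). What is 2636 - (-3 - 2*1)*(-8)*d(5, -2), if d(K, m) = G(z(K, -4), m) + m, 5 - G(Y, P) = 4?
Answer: 2676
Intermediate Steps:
z(a, x) = 1/(2 + x)
G(Y, P) = 1 (G(Y, P) = 5 - 1*4 = 5 - 4 = 1)
d(K, m) = 1 + m
2636 - (-3 - 2*1)*(-8)*d(5, -2) = 2636 - (-3 - 2*1)*(-8)*(1 - 2) = 2636 - (-3 - 2)*(-8)*(-1) = 2636 - (-5*(-8))*(-1) = 2636 - 40*(-1) = 2636 - 1*(-40) = 2636 + 40 = 2676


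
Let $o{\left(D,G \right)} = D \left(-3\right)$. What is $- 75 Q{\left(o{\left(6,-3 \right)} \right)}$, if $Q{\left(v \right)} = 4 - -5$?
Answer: $-675$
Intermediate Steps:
$o{\left(D,G \right)} = - 3 D$
$Q{\left(v \right)} = 9$ ($Q{\left(v \right)} = 4 + 5 = 9$)
$- 75 Q{\left(o{\left(6,-3 \right)} \right)} = \left(-75\right) 9 = -675$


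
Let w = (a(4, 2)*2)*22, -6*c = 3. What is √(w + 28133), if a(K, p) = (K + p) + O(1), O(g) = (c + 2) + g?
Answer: √28507 ≈ 168.84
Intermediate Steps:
c = -½ (c = -⅙*3 = -½ ≈ -0.50000)
O(g) = 3/2 + g (O(g) = (-½ + 2) + g = 3/2 + g)
a(K, p) = 5/2 + K + p (a(K, p) = (K + p) + (3/2 + 1) = (K + p) + 5/2 = 5/2 + K + p)
w = 374 (w = ((5/2 + 4 + 2)*2)*22 = ((17/2)*2)*22 = 17*22 = 374)
√(w + 28133) = √(374 + 28133) = √28507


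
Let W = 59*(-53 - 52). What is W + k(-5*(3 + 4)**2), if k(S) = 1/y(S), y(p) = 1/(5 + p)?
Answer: -6435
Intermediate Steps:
W = -6195 (W = 59*(-105) = -6195)
k(S) = 5 + S (k(S) = 1/(1/(5 + S)) = 5 + S)
W + k(-5*(3 + 4)**2) = -6195 + (5 - 5*(3 + 4)**2) = -6195 + (5 - 5*7**2) = -6195 + (5 - 5*49) = -6195 + (5 - 245) = -6195 - 240 = -6435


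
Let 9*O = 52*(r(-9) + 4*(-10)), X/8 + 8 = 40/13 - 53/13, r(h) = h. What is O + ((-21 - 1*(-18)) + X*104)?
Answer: -69967/9 ≈ -7774.1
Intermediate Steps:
X = -72 (X = -64 + 8*(40/13 - 53/13) = -64 + 8*(-1) = -64 - 8 = -72)
O = -2548/9 (O = (52*(-9 + 4*(-10)))/9 = (52*(-9 - 40))/9 = (52*(-49))/9 = (⅑)*(-2548) = -2548/9 ≈ -283.11)
O + ((-21 - 1*(-18)) + X*104) = -2548/9 + ((-21 - 1*(-18)) - 72*104) = -2548/9 + ((-21 + 18) - 7488) = -2548/9 + (-3 - 7488) = -2548/9 - 7491 = -69967/9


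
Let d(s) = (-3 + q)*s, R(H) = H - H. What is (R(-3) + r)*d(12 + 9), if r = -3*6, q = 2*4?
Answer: -1890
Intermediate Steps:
q = 8
R(H) = 0
r = -18
d(s) = 5*s (d(s) = (-3 + 8)*s = 5*s)
(R(-3) + r)*d(12 + 9) = (0 - 18)*(5*(12 + 9)) = -90*21 = -18*105 = -1890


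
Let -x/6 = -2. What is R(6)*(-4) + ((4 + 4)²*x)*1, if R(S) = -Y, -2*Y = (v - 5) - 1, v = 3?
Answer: 774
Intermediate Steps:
x = 12 (x = -6*(-2) = 12)
Y = 3/2 (Y = -((3 - 5) - 1)/2 = -(-2 - 1)/2 = -½*(-3) = 3/2 ≈ 1.5000)
R(S) = -3/2 (R(S) = -1*3/2 = -3/2)
R(6)*(-4) + ((4 + 4)²*x)*1 = -3/2*(-4) + ((4 + 4)²*12)*1 = 6 + (8²*12)*1 = 6 + (64*12)*1 = 6 + 768*1 = 6 + 768 = 774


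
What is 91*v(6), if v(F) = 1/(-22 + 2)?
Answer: -91/20 ≈ -4.5500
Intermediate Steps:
v(F) = -1/20 (v(F) = 1/(-20) = -1/20)
91*v(6) = 91*(-1/20) = -91/20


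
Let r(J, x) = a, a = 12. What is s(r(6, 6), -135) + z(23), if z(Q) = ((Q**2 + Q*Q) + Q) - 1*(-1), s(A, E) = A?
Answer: 1094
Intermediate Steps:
r(J, x) = 12
z(Q) = 1 + Q + 2*Q**2 (z(Q) = ((Q**2 + Q**2) + Q) + 1 = (2*Q**2 + Q) + 1 = (Q + 2*Q**2) + 1 = 1 + Q + 2*Q**2)
s(r(6, 6), -135) + z(23) = 12 + (1 + 23 + 2*23**2) = 12 + (1 + 23 + 2*529) = 12 + (1 + 23 + 1058) = 12 + 1082 = 1094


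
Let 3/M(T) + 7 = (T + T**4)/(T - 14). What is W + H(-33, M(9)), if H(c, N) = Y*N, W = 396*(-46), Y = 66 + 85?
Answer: -24063789/1321 ≈ -18216.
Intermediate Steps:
Y = 151
M(T) = 3/(-7 + (T + T**4)/(-14 + T)) (M(T) = 3/(-7 + (T + T**4)/(T - 14)) = 3/(-7 + (T + T**4)/(-14 + T)))
W = -18216
H(c, N) = 151*N
W + H(-33, M(9)) = -18216 + 151*(3*(-14 + 9)/(98 + 9**4 - 6*9)) = -18216 + 151*(3*(-5)/(98 + 6561 - 54)) = -18216 + 151*(3*(-5)/6605) = -18216 + 151*(3*(1/6605)*(-5)) = -18216 + 151*(-3/1321) = -18216 - 453/1321 = -24063789/1321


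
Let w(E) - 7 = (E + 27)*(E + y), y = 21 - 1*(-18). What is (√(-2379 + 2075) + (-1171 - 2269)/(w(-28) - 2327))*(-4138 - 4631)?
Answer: -271760/21 - 35076*I*√19 ≈ -12941.0 - 1.5289e+5*I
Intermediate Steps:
y = 39 (y = 21 + 18 = 39)
w(E) = 7 + (27 + E)*(39 + E) (w(E) = 7 + (E + 27)*(E + 39) = 7 + (27 + E)*(39 + E))
(√(-2379 + 2075) + (-1171 - 2269)/(w(-28) - 2327))*(-4138 - 4631) = (√(-2379 + 2075) + (-1171 - 2269)/((1060 + (-28)² + 66*(-28)) - 2327))*(-4138 - 4631) = (√(-304) - 3440/((1060 + 784 - 1848) - 2327))*(-8769) = (4*I*√19 - 3440/(-4 - 2327))*(-8769) = (4*I*√19 - 3440/(-2331))*(-8769) = (4*I*√19 - 3440*(-1/2331))*(-8769) = (4*I*√19 + 3440/2331)*(-8769) = (3440/2331 + 4*I*√19)*(-8769) = -271760/21 - 35076*I*√19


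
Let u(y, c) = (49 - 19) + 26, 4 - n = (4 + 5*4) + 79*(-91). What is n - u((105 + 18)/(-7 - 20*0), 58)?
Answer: 7113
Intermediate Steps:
n = 7169 (n = 4 - ((4 + 5*4) + 79*(-91)) = 4 - ((4 + 20) - 7189) = 4 - (24 - 7189) = 4 - 1*(-7165) = 4 + 7165 = 7169)
u(y, c) = 56 (u(y, c) = 30 + 26 = 56)
n - u((105 + 18)/(-7 - 20*0), 58) = 7169 - 1*56 = 7169 - 56 = 7113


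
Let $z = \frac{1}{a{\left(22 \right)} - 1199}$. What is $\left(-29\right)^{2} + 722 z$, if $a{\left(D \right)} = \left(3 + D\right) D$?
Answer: $\frac{545087}{649} \approx 839.89$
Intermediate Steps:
$a{\left(D \right)} = D \left(3 + D\right)$
$z = - \frac{1}{649}$ ($z = \frac{1}{22 \left(3 + 22\right) - 1199} = \frac{1}{22 \cdot 25 - 1199} = \frac{1}{550 - 1199} = \frac{1}{-649} = - \frac{1}{649} \approx -0.0015408$)
$\left(-29\right)^{2} + 722 z = \left(-29\right)^{2} + 722 \left(- \frac{1}{649}\right) = 841 - \frac{722}{649} = \frac{545087}{649}$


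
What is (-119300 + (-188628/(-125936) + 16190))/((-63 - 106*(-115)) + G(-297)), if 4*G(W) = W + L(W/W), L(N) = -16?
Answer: -1082089361/126447615 ≈ -8.5576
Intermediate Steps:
G(W) = -4 + W/4 (G(W) = (W - 16)/4 = (-16 + W)/4 = -4 + W/4)
(-119300 + (-188628/(-125936) + 16190))/((-63 - 106*(-115)) + G(-297)) = (-119300 + (-188628/(-125936) + 16190))/((-63 - 106*(-115)) + (-4 + (¼)*(-297))) = (-119300 + (-188628*(-1/125936) + 16190))/((-63 + 12190) + (-4 - 297/4)) = (-119300 + (47157/31484 + 16190))/(12127 - 313/4) = (-119300 + 509773117/31484)/(48195/4) = -3246268083/31484*4/48195 = -1082089361/126447615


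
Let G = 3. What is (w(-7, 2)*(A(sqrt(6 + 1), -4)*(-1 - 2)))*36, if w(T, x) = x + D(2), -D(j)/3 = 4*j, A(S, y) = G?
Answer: 7128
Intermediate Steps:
A(S, y) = 3
D(j) = -12*j
w(T, x) = -24 + x (w(T, x) = x - 12*2 = x - 24 = -24 + x)
(w(-7, 2)*(A(sqrt(6 + 1), -4)*(-1 - 2)))*36 = ((-24 + 2)*(3*(-1 - 2)))*36 = -66*(-3)*36 = -22*(-9)*36 = 198*36 = 7128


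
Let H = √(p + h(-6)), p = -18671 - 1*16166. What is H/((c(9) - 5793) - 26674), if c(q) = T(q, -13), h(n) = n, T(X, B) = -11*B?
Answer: -I*√34843/32324 ≈ -0.0057747*I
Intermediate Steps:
c(q) = 143 (c(q) = -11*(-13) = 143)
p = -34837 (p = -18671 - 16166 = -34837)
H = I*√34843 (H = √(-34837 - 6) = √(-34843) = I*√34843 ≈ 186.66*I)
H/((c(9) - 5793) - 26674) = (I*√34843)/((143 - 5793) - 26674) = (I*√34843)/(-5650 - 26674) = (I*√34843)/(-32324) = (I*√34843)*(-1/32324) = -I*√34843/32324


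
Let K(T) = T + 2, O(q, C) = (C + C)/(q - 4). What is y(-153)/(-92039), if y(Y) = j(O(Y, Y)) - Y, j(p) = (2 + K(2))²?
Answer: -189/92039 ≈ -0.0020535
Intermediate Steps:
O(q, C) = 2*C/(-4 + q) (O(q, C) = (2*C)/(-4 + q) = 2*C/(-4 + q))
K(T) = 2 + T
j(p) = 36 (j(p) = (2 + (2 + 2))² = (2 + 4)² = 6² = 36)
y(Y) = 36 - Y
y(-153)/(-92039) = (36 - 1*(-153))/(-92039) = (36 + 153)*(-1/92039) = 189*(-1/92039) = -189/92039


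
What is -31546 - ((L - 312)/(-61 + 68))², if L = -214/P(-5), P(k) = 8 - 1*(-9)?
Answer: -477171230/14161 ≈ -33696.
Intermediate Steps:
P(k) = 17 (P(k) = 8 + 9 = 17)
L = -214/17 ≈ -12.588
-31546 - ((L - 312)/(-61 + 68))² = -31546 - ((-214/17 - 312)/(-61 + 68))² = -31546 - (-5518/17/7)² = -31546 - (-5518/17*⅐)² = -31546 - (-5518/119)² = -31546 - 1*30448324/14161 = -31546 - 30448324/14161 = -477171230/14161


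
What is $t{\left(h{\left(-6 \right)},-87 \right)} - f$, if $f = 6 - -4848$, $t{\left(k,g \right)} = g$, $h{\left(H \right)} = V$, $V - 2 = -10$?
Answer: $-4941$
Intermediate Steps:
$V = -8$ ($V = 2 - 10 = -8$)
$h{\left(H \right)} = -8$
$f = 4854$ ($f = 6 + 4848 = 4854$)
$t{\left(h{\left(-6 \right)},-87 \right)} - f = -87 - 4854 = -4941$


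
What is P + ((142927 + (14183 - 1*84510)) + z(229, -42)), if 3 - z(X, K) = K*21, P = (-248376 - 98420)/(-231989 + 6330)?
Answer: 16582898411/225659 ≈ 73487.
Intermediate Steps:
P = 346796/225659 (P = -346796/(-225659) = -346796*(-1/225659) = 346796/225659 ≈ 1.5368)
z(X, K) = 3 - 21*K (z(X, K) = 3 - K*21 = 3 - 21*K)
P + ((142927 + (14183 - 1*84510)) + z(229, -42)) = 346796/225659 + ((142927 + (14183 - 1*84510)) + (3 - 21*(-42))) = 346796/225659 + ((142927 + (14183 - 84510)) + (3 + 882)) = 346796/225659 + ((142927 - 70327) + 885) = 346796/225659 + (72600 + 885) = 346796/225659 + 73485 = 16582898411/225659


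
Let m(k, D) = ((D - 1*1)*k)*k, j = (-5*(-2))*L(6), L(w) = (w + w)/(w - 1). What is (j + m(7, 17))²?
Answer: 652864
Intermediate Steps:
L(w) = 2*w/(-1 + w) (L(w) = (2*w)/(-1 + w) = 2*w/(-1 + w))
j = 24 (j = (-5*(-2))*(2*6/(-1 + 6)) = 10*(2*6/5) = 10*(2*6*(⅕)) = 10*(12/5) = 24)
m(k, D) = k²*(-1 + D) (m(k, D) = ((D - 1)*k)*k = ((-1 + D)*k)*k = (k*(-1 + D))*k = k²*(-1 + D))
(j + m(7, 17))² = (24 + 7²*(-1 + 17))² = (24 + 49*16)² = (24 + 784)² = 808² = 652864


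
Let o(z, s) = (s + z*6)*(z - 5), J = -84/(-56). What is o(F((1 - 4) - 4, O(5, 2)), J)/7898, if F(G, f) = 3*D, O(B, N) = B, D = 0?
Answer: -15/15796 ≈ -0.00094961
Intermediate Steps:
J = 3/2 (J = -84*(-1/56) = 3/2 ≈ 1.5000)
F(G, f) = 0 (F(G, f) = 3*0 = 0)
o(z, s) = (-5 + z)*(s + 6*z) (o(z, s) = (s + 6*z)*(-5 + z) = (-5 + z)*(s + 6*z))
o(F((1 - 4) - 4, O(5, 2)), J)/7898 = (-30*0 - 5*3/2 + 6*0² + (3/2)*0)/7898 = (0 - 15/2 + 6*0 + 0)*(1/7898) = (0 - 15/2 + 0 + 0)*(1/7898) = -15/2*1/7898 = -15/15796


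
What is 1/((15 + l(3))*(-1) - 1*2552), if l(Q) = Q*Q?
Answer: -1/2576 ≈ -0.00038820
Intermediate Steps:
l(Q) = Q²
1/((15 + l(3))*(-1) - 1*2552) = 1/((15 + 3²)*(-1) - 1*2552) = 1/((15 + 9)*(-1) - 2552) = 1/(24*(-1) - 2552) = 1/(-24 - 2552) = 1/(-2576) = -1/2576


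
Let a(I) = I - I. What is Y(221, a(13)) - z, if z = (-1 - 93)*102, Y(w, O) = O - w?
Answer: 9367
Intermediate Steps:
a(I) = 0
z = -9588 (z = -94*102 = -9588)
Y(221, a(13)) - z = (0 - 1*221) - 1*(-9588) = (0 - 221) + 9588 = -221 + 9588 = 9367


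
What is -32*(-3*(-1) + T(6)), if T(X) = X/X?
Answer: -128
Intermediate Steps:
T(X) = 1
-32*(-3*(-1) + T(6)) = -32*(-3*(-1) + 1) = -32*(3 + 1) = -32*4 = -128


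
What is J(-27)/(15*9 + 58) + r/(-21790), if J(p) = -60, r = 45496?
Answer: -5044064/2102735 ≈ -2.3988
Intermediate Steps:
J(-27)/(15*9 + 58) + r/(-21790) = -60/(15*9 + 58) + 45496/(-21790) = -60/(135 + 58) + 45496*(-1/21790) = -60/193 - 22748/10895 = -5044064/2102735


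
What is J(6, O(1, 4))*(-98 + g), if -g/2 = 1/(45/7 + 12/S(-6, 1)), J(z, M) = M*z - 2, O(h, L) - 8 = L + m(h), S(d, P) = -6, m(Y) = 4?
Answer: -286888/31 ≈ -9254.5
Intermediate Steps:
O(h, L) = 12 + L (O(h, L) = 8 + (L + 4) = 8 + (4 + L) = 12 + L)
J(z, M) = -2 + M*z
g = -14/31 (g = -2/(45/7 + 12/(-6)) = -2/(45*(⅐) + 12*(-⅙)) = -2/(45/7 - 2) = -2/31/7 = -2*7/31 = -14/31 ≈ -0.45161)
J(6, O(1, 4))*(-98 + g) = (-2 + (12 + 4)*6)*(-98 - 14/31) = (-2 + 16*6)*(-3052/31) = (-2 + 96)*(-3052/31) = 94*(-3052/31) = -286888/31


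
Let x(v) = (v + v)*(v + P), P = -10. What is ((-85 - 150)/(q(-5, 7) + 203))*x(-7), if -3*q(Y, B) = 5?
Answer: -83895/302 ≈ -277.80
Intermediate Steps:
x(v) = 2*v*(-10 + v) (x(v) = (v + v)*(v - 10) = (2*v)*(-10 + v) = 2*v*(-10 + v))
q(Y, B) = -5/3 (q(Y, B) = -⅓*5 = -5/3)
((-85 - 150)/(q(-5, 7) + 203))*x(-7) = ((-85 - 150)/(-5/3 + 203))*(2*(-7)*(-10 - 7)) = (-235/604/3)*(2*(-7)*(-17)) = -235*3/604*238 = -705/604*238 = -83895/302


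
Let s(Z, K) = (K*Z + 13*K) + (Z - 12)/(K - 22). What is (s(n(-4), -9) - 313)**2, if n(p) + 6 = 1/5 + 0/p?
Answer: 136749636/961 ≈ 1.4230e+5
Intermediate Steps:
n(p) = -29/5 (n(p) = -6 + (1/5 + 0/p) = -6 + (1*(1/5) + 0) = -6 + (1/5 + 0) = -6 + 1/5 = -29/5)
s(Z, K) = 13*K + K*Z + (-12 + Z)/(-22 + K) (s(Z, K) = (13*K + K*Z) + (-12 + Z)/(-22 + K) = 13*K + K*Z + (-12 + Z)/(-22 + K))
(s(n(-4), -9) - 313)**2 = ((-12 - 29/5 - 286*(-9) + 13*(-9)**2 - 29/5*(-9)**2 - 22*(-9)*(-29/5))/(-22 - 9) - 313)**2 = ((-12 - 29/5 + 2574 + 13*81 - 29/5*81 - 5742/5)/(-31) - 313)**2 = (-(-12 - 29/5 + 2574 + 1053 - 2349/5 - 5742/5)/31 - 313)**2 = (-1/31*1991 - 313)**2 = (-1991/31 - 313)**2 = (-11694/31)**2 = 136749636/961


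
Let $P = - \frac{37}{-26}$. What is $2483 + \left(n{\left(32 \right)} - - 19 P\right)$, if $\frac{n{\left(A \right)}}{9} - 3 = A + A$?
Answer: $\frac{80939}{26} \approx 3113.0$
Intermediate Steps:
$P = \frac{37}{26}$ ($P = \left(-37\right) \left(- \frac{1}{26}\right) = \frac{37}{26} \approx 1.4231$)
$n{\left(A \right)} = 27 + 18 A$ ($n{\left(A \right)} = 27 + 9 \left(A + A\right) = 27 + 9 \cdot 2 A = 27 + 18 A$)
$2483 + \left(n{\left(32 \right)} - - 19 P\right) = 2483 + \left(\left(27 + 18 \cdot 32\right) - \left(-19\right) \frac{37}{26}\right) = 2483 + \left(\left(27 + 576\right) - - \frac{703}{26}\right) = 2483 + \left(603 + \frac{703}{26}\right) = 2483 + \frac{16381}{26} = \frac{80939}{26}$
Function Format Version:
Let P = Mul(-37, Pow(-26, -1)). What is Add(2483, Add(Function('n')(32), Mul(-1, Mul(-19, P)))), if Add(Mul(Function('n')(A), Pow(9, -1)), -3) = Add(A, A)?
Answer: Rational(80939, 26) ≈ 3113.0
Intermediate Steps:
P = Rational(37, 26) (P = Mul(-37, Rational(-1, 26)) = Rational(37, 26) ≈ 1.4231)
Function('n')(A) = Add(27, Mul(18, A)) (Function('n')(A) = Add(27, Mul(9, Add(A, A))) = Add(27, Mul(9, Mul(2, A))) = Add(27, Mul(18, A)))
Add(2483, Add(Function('n')(32), Mul(-1, Mul(-19, P)))) = Add(2483, Add(Add(27, Mul(18, 32)), Mul(-1, Mul(-19, Rational(37, 26))))) = Add(2483, Add(Add(27, 576), Mul(-1, Rational(-703, 26)))) = Add(2483, Add(603, Rational(703, 26))) = Add(2483, Rational(16381, 26)) = Rational(80939, 26)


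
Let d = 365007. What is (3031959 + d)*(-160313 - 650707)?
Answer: -2755007365320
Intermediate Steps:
(3031959 + d)*(-160313 - 650707) = (3031959 + 365007)*(-160313 - 650707) = 3396966*(-811020) = -2755007365320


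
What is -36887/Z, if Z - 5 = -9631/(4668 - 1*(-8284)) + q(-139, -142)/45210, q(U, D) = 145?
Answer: -2159954876904/249426013 ≈ -8659.7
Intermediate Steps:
Z = 249426013/58555992 (Z = 5 + (-9631/(4668 - 1*(-8284)) + 145/45210) = 5 + (-9631/(4668 + 8284) + 145*(1/45210)) = 5 + (-9631/12952 + 29/9042) = 5 - 43353947/58555992 = 249426013/58555992 ≈ 4.2596)
-36887/Z = -36887/249426013/58555992 = -36887*58555992/249426013 = -2159954876904/249426013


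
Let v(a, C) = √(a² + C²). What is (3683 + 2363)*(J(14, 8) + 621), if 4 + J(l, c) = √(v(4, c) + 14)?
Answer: 3730382 + 6046*√(14 + 4*√5) ≈ 3.7593e+6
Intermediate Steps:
v(a, C) = √(C² + a²)
J(l, c) = -4 + √(14 + √(16 + c²)) (J(l, c) = -4 + √(√(c² + 4²) + 14) = -4 + √(√(c² + 16) + 14) = -4 + √(√(16 + c²) + 14) = -4 + √(14 + √(16 + c²)))
(3683 + 2363)*(J(14, 8) + 621) = (3683 + 2363)*((-4 + √(14 + √(16 + 8²))) + 621) = 6046*((-4 + √(14 + √(16 + 64))) + 621) = 6046*((-4 + √(14 + √80)) + 621) = 6046*((-4 + √(14 + 4*√5)) + 621) = 6046*(617 + √(14 + 4*√5)) = 3730382 + 6046*√(14 + 4*√5)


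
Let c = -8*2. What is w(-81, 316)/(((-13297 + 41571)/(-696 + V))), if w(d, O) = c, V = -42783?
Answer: 347832/14137 ≈ 24.604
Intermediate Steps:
c = -16
w(d, O) = -16
w(-81, 316)/(((-13297 + 41571)/(-696 + V))) = -16*(-696 - 42783)/(-13297 + 41571) = -16/(28274/(-43479)) = -16/(28274*(-1/43479)) = -16/(-28274/43479) = -16*(-43479/28274) = 347832/14137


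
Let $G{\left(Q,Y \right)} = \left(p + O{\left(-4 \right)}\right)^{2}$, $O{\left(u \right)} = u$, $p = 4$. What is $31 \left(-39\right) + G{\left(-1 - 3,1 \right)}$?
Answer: $-1209$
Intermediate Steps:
$G{\left(Q,Y \right)} = 0$ ($G{\left(Q,Y \right)} = \left(4 - 4\right)^{2} = 0^{2} = 0$)
$31 \left(-39\right) + G{\left(-1 - 3,1 \right)} = 31 \left(-39\right) + 0 = -1209 + 0 = -1209$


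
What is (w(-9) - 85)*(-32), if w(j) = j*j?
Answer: 128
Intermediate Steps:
w(j) = j**2
(w(-9) - 85)*(-32) = ((-9)**2 - 85)*(-32) = (81 - 85)*(-32) = -4*(-32) = 128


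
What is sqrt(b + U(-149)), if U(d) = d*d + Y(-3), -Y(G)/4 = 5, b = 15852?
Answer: sqrt(38033) ≈ 195.02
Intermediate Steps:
Y(G) = -20 (Y(G) = -4*5 = -20)
U(d) = -20 + d**2 (U(d) = d*d - 20 = d**2 - 20 = -20 + d**2)
sqrt(b + U(-149)) = sqrt(15852 + (-20 + (-149)**2)) = sqrt(15852 + (-20 + 22201)) = sqrt(15852 + 22181) = sqrt(38033)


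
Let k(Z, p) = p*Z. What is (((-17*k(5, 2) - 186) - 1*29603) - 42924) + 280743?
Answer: 207860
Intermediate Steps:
k(Z, p) = Z*p
(((-17*k(5, 2) - 186) - 1*29603) - 42924) + 280743 = (((-85*2 - 186) - 1*29603) - 42924) + 280743 = (((-17*10 - 186) - 29603) - 42924) + 280743 = (((-170 - 186) - 29603) - 42924) + 280743 = ((-356 - 29603) - 42924) + 280743 = (-29959 - 42924) + 280743 = -72883 + 280743 = 207860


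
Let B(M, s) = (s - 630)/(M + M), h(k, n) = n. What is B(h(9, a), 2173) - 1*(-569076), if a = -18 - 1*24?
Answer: 47800841/84 ≈ 5.6906e+5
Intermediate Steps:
a = -42 (a = -18 - 24 = -42)
B(M, s) = (-630 + s)/(2*M) (B(M, s) = (-630 + s)/((2*M)) = (-630 + s)*(1/(2*M)) = (-630 + s)/(2*M))
B(h(9, a), 2173) - 1*(-569076) = (½)*(-630 + 2173)/(-42) - 1*(-569076) = (½)*(-1/42)*1543 + 569076 = -1543/84 + 569076 = 47800841/84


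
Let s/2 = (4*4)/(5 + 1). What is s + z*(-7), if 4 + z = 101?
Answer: -2021/3 ≈ -673.67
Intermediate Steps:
z = 97 (z = -4 + 101 = 97)
s = 16/3 (s = 2*((4*4)/(5 + 1)) = 2*(16/6) = 2*(16*(⅙)) = 2*(8/3) = 16/3 ≈ 5.3333)
s + z*(-7) = 16/3 + 97*(-7) = 16/3 - 679 = -2021/3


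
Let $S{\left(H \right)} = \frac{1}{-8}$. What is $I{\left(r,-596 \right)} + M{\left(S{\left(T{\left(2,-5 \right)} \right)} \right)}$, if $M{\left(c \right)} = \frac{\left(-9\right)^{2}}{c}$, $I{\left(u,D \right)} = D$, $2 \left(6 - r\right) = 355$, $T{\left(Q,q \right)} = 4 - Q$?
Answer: $-1244$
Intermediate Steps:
$r = - \frac{343}{2}$ ($r = 6 - \frac{355}{2} = - \frac{343}{2} \approx -171.5$)
$S{\left(H \right)} = - \frac{1}{8}$
$M{\left(c \right)} = \frac{81}{c}$
$I{\left(r,-596 \right)} + M{\left(S{\left(T{\left(2,-5 \right)} \right)} \right)} = -596 + \frac{81}{- \frac{1}{8}} = -596 + 81 \left(-8\right) = -596 - 648 = -1244$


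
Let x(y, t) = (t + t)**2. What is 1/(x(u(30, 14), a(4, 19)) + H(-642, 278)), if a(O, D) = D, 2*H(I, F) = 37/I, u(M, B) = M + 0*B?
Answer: 1284/1854059 ≈ 0.00069253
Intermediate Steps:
u(M, B) = M (u(M, B) = M + 0 = M)
H(I, F) = 37/(2*I) (H(I, F) = (37/I)/2 = 37/(2*I))
x(y, t) = 4*t**2 (x(y, t) = (2*t)**2 = 4*t**2)
1/(x(u(30, 14), a(4, 19)) + H(-642, 278)) = 1/(4*19**2 + (37/2)/(-642)) = 1/(4*361 + (37/2)*(-1/642)) = 1/(1444 - 37/1284) = 1/(1854059/1284) = 1284/1854059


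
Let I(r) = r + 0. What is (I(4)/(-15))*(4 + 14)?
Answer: -24/5 ≈ -4.8000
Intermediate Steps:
I(r) = r
(I(4)/(-15))*(4 + 14) = (4/(-15))*(4 + 14) = (4*(-1/15))*18 = -4/15*18 = -24/5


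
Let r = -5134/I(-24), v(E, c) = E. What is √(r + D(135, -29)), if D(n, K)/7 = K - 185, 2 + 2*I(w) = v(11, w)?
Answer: 25*I*√38/3 ≈ 51.37*I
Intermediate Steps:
I(w) = 9/2 (I(w) = -1 + (½)*11 = -1 + 11/2 = 9/2)
D(n, K) = -1295 + 7*K (D(n, K) = 7*(K - 185) = 7*(-185 + K) = -1295 + 7*K)
r = -10268/9 (r = -5134/9/2 = -5134*2/9 = -10268/9 ≈ -1140.9)
√(r + D(135, -29)) = √(-10268/9 + (-1295 + 7*(-29))) = √(-10268/9 + (-1295 - 203)) = √(-10268/9 - 1498) = √(-23750/9) = 25*I*√38/3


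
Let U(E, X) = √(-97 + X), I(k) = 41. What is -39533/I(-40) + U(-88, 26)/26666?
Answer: -39533/41 + I*√71/26666 ≈ -964.22 + 0.00031599*I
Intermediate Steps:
-39533/I(-40) + U(-88, 26)/26666 = -39533/41 + √(-97 + 26)/26666 = -39533*1/41 + √(-71)*(1/26666) = -39533/41 + (I*√71)*(1/26666) = -39533/41 + I*√71/26666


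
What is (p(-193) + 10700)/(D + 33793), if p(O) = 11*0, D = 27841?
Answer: 5350/30817 ≈ 0.17361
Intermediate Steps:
p(O) = 0
(p(-193) + 10700)/(D + 33793) = (0 + 10700)/(27841 + 33793) = 10700/61634 = 10700*(1/61634) = 5350/30817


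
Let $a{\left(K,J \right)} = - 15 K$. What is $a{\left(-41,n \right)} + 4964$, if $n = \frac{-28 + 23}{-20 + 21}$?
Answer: $5579$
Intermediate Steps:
$n = -5$ ($n = - \frac{5}{1} = \left(-5\right) 1 = -5$)
$a{\left(-41,n \right)} + 4964 = \left(-15\right) \left(-41\right) + 4964 = 615 + 4964 = 5579$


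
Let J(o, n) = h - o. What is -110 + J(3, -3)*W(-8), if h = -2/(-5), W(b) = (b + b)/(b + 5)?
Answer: -1858/15 ≈ -123.87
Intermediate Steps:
W(b) = 2*b/(5 + b) (W(b) = (2*b)/(5 + b) = 2*b/(5 + b))
h = ⅖ (h = -2*(-⅕) = ⅖ ≈ 0.40000)
J(o, n) = ⅖ - o
-110 + J(3, -3)*W(-8) = -110 + (⅖ - 1*3)*(2*(-8)/(5 - 8)) = -110 + (⅖ - 3)*(2*(-8)/(-3)) = -110 - 26*(-8)*(-1)/(5*3) = -110 - 13/5*16/3 = -110 - 208/15 = -1858/15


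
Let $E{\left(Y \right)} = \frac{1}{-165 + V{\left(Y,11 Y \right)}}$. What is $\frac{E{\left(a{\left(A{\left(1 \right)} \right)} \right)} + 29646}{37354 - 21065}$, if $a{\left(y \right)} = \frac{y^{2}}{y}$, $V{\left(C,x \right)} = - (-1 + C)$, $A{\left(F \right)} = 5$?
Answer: $\frac{715739}{393263} \approx 1.82$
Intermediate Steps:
$V{\left(C,x \right)} = 1 - C$
$a{\left(y \right)} = y$
$E{\left(Y \right)} = \frac{1}{-164 - Y}$ ($E{\left(Y \right)} = \frac{1}{-165 - \left(-1 + Y\right)} = \frac{1}{-164 - Y}$)
$\frac{E{\left(a{\left(A{\left(1 \right)} \right)} \right)} + 29646}{37354 - 21065} = \frac{- \frac{1}{164 + 5} + 29646}{37354 - 21065} = \frac{- \frac{1}{169} + 29646}{16289} = \left(\left(-1\right) \frac{1}{169} + 29646\right) \frac{1}{16289} = \left(- \frac{1}{169} + 29646\right) \frac{1}{16289} = \frac{5010173}{169} \cdot \frac{1}{16289} = \frac{715739}{393263}$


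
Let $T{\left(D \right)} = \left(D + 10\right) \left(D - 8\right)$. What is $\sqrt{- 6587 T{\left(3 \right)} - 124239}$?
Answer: $2 \sqrt{75979} \approx 551.29$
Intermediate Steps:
$T{\left(D \right)} = \left(-8 + D\right) \left(10 + D\right)$ ($T{\left(D \right)} = \left(10 + D\right) \left(-8 + D\right) = \left(-8 + D\right) \left(10 + D\right)$)
$\sqrt{- 6587 T{\left(3 \right)} - 124239} = \sqrt{- 6587 \left(-80 + 3^{2} + 2 \cdot 3\right) - 124239} = \sqrt{- 6587 \left(-80 + 9 + 6\right) - 124239} = \sqrt{\left(-6587\right) \left(-65\right) - 124239} = \sqrt{428155 - 124239} = \sqrt{303916} = 2 \sqrt{75979}$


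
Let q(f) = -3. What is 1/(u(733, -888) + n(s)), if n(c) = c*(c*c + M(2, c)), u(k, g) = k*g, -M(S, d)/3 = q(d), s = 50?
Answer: -1/525454 ≈ -1.9031e-6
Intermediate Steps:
M(S, d) = 9 (M(S, d) = -3*(-3) = 9)
u(k, g) = g*k
n(c) = c*(9 + c²) (n(c) = c*(c*c + 9) = c*(c² + 9) = c*(9 + c²))
1/(u(733, -888) + n(s)) = 1/(-888*733 + 50*(9 + 50²)) = 1/(-650904 + 50*(9 + 2500)) = 1/(-650904 + 50*2509) = 1/(-650904 + 125450) = 1/(-525454) = -1/525454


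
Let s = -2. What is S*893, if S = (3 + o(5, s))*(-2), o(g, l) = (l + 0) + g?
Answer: -10716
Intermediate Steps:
o(g, l) = g + l (o(g, l) = l + g = g + l)
S = -12 (S = (3 + (5 - 2))*(-2) = (3 + 3)*(-2) = 6*(-2) = -12)
S*893 = -12*893 = -10716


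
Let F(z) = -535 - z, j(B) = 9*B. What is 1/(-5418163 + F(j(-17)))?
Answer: -1/5418545 ≈ -1.8455e-7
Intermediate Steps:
1/(-5418163 + F(j(-17))) = 1/(-5418163 + (-535 - 9*(-17))) = 1/(-5418163 + (-535 - 1*(-153))) = 1/(-5418163 + (-535 + 153)) = 1/(-5418163 - 382) = 1/(-5418545) = -1/5418545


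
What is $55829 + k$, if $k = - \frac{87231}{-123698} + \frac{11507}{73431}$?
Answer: $\frac{507117588980149}{9083267838} \approx 55830.0$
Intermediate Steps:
$k = \frac{7828852447}{9083267838}$ ($k = \left(-87231\right) \left(- \frac{1}{123698}\right) + 11507 \cdot \frac{1}{73431} = \frac{87231}{123698} + \frac{11507}{73431} = \frac{7828852447}{9083267838} \approx 0.8619$)
$55829 + k = 55829 + \frac{7828852447}{9083267838} = \frac{507117588980149}{9083267838}$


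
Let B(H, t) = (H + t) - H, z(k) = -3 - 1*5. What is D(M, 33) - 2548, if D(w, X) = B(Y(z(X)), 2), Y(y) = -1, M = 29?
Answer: -2546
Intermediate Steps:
z(k) = -8 (z(k) = -3 - 5 = -8)
B(H, t) = t
D(w, X) = 2
D(M, 33) - 2548 = 2 - 2548 = -2546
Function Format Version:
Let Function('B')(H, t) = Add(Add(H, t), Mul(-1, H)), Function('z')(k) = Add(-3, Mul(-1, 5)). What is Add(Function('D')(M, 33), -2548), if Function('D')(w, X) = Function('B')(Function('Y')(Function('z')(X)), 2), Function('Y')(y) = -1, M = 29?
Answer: -2546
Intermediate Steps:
Function('z')(k) = -8 (Function('z')(k) = Add(-3, -5) = -8)
Function('B')(H, t) = t
Function('D')(w, X) = 2
Add(Function('D')(M, 33), -2548) = Add(2, -2548) = -2546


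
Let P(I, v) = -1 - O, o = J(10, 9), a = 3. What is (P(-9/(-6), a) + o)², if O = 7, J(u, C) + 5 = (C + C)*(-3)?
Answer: 4489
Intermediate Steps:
J(u, C) = -5 - 6*C (J(u, C) = -5 + (C + C)*(-3) = -5 + (2*C)*(-3) = -5 - 6*C)
o = -59 (o = -5 - 6*9 = -5 - 54 = -59)
P(I, v) = -8 (P(I, v) = -1 - 1*7 = -1 - 7 = -8)
(P(-9/(-6), a) + o)² = (-8 - 59)² = (-67)² = 4489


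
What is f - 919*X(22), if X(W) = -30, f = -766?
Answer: 26804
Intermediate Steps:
f - 919*X(22) = -766 - 919*(-30) = -766 + 27570 = 26804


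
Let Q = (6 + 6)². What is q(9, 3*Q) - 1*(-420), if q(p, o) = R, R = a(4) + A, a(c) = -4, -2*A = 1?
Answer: 831/2 ≈ 415.50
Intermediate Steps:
A = -½ (A = -½*1 = -½ ≈ -0.50000)
Q = 144 (Q = 12² = 144)
R = -9/2 (R = -4 - ½ = -9/2 ≈ -4.5000)
q(p, o) = -9/2
q(9, 3*Q) - 1*(-420) = -9/2 - 1*(-420) = -9/2 + 420 = 831/2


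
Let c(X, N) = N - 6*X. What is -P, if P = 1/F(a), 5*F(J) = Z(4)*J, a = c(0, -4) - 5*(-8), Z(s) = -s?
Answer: 5/144 ≈ 0.034722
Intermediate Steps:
c(X, N) = N - 6*X
a = 36 (a = (-4 - 6*0) - 5*(-8) = (-4 + 0) + 40 = -4 + 40 = 36)
F(J) = -4*J/5 (F(J) = ((-1*4)*J)/5 = (-4*J)/5 = -4*J/5)
P = -5/144 (P = 1/(-⅘*36) = 1/(-144/5) = -5/144 ≈ -0.034722)
-P = -1*(-5/144) = 5/144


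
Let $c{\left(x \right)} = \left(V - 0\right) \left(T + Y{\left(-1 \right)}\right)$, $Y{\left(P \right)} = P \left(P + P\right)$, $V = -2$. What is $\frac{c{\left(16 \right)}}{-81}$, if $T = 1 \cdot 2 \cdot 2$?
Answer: $\frac{4}{27} \approx 0.14815$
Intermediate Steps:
$T = 4$ ($T = 2 \cdot 2 = 4$)
$Y{\left(P \right)} = 2 P^{2}$ ($Y{\left(P \right)} = P 2 P = 2 P^{2}$)
$c{\left(x \right)} = -12$ ($c{\left(x \right)} = \left(-2 - 0\right) \left(4 + 2 \left(-1\right)^{2}\right) = \left(-2 + 0\right) \left(4 + 2 \cdot 1\right) = - 2 \left(4 + 2\right) = \left(-2\right) 6 = -12$)
$\frac{c{\left(16 \right)}}{-81} = - \frac{12}{-81} = \left(-12\right) \left(- \frac{1}{81}\right) = \frac{4}{27}$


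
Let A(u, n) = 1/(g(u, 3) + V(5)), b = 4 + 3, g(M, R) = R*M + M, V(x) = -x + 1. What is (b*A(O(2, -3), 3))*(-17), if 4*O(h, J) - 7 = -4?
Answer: 119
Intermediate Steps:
V(x) = 1 - x
g(M, R) = M + M*R (g(M, R) = M*R + M = M + M*R)
O(h, J) = ¾ (O(h, J) = 7/4 + (¼)*(-4) = 7/4 - 1 = ¾)
b = 7
A(u, n) = 1/(-4 + 4*u) (A(u, n) = 1/(u*(1 + 3) + (1 - 1*5)) = 1/(u*4 + (1 - 5)) = 1/(4*u - 4) = 1/(-4 + 4*u))
(b*A(O(2, -3), 3))*(-17) = (7*(1/(4*(-1 + ¾))))*(-17) = (7*(1/(4*(-¼))))*(-17) = (7*((¼)*(-4)))*(-17) = (7*(-1))*(-17) = -7*(-17) = 119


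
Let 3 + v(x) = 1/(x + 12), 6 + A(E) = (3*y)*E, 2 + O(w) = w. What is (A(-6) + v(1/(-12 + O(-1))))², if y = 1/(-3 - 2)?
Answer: 22638564/801025 ≈ 28.262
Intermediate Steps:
O(w) = -2 + w
y = -⅕ (y = 1/(-5) = -⅕ ≈ -0.20000)
A(E) = -6 - 3*E/5 (A(E) = -6 + (3*(-⅕))*E = -6 - 3*E/5)
v(x) = -3 + 1/(12 + x) (v(x) = -3 + 1/(x + 12) = -3 + 1/(12 + x))
(A(-6) + v(1/(-12 + O(-1))))² = ((-6 - ⅗*(-6)) + (-35 - 3/(-12 + (-2 - 1)))/(12 + 1/(-12 + (-2 - 1))))² = ((-6 + 18/5) + (-35 - 3/(-12 - 3))/(12 + 1/(-12 - 3)))² = (-12/5 + (-35 - 3/(-15))/(12 + 1/(-15)))² = (-12/5 + (-35 - 3*(-1/15))/(12 - 1/15))² = (-12/5 + (-35 + ⅕)/(179/15))² = (-12/5 + (15/179)*(-174/5))² = (-12/5 - 522/179)² = (-4758/895)² = 22638564/801025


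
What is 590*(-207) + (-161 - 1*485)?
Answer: -122776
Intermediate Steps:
590*(-207) + (-161 - 1*485) = -122130 + (-161 - 485) = -122130 - 646 = -122776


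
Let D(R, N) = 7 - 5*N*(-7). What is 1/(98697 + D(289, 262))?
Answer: 1/107874 ≈ 9.2701e-6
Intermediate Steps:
D(R, N) = 7 + 35*N
1/(98697 + D(289, 262)) = 1/(98697 + (7 + 35*262)) = 1/(98697 + (7 + 9170)) = 1/(98697 + 9177) = 1/107874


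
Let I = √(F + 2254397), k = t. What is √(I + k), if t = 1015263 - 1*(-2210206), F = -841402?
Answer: √(3225469 + √1412995) ≈ 1796.3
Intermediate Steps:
t = 3225469 (t = 1015263 + 2210206 = 3225469)
k = 3225469
I = √1412995 (I = √(-841402 + 2254397) = √1412995 ≈ 1188.7)
√(I + k) = √(√1412995 + 3225469) = √(3225469 + √1412995)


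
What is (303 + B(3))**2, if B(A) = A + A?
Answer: 95481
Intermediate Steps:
B(A) = 2*A
(303 + B(3))**2 = (303 + 2*3)**2 = (303 + 6)**2 = 309**2 = 95481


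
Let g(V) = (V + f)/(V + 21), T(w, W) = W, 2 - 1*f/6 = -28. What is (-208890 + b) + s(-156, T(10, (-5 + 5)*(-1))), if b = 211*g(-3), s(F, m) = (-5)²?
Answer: -1240741/6 ≈ -2.0679e+5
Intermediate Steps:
f = 180 (f = 12 - 6*(-28) = 12 + 168 = 180)
s(F, m) = 25
g(V) = (180 + V)/(21 + V) (g(V) = (V + 180)/(V + 21) = (180 + V)/(21 + V))
b = 12449/6 (b = 211*((180 - 3)/(21 - 3)) = 211*(177/18) = 211*((1/18)*177) = 211*(59/6) = 12449/6 ≈ 2074.8)
(-208890 + b) + s(-156, T(10, (-5 + 5)*(-1))) = (-208890 + 12449/6) + 25 = -1240891/6 + 25 = -1240741/6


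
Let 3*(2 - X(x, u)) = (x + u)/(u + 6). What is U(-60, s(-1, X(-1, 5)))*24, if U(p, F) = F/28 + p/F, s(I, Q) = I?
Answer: 10074/7 ≈ 1439.1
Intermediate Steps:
X(x, u) = 2 - (u + x)/(3*(6 + u)) (X(x, u) = 2 - (x + u)/(3*(u + 6)) = 2 - (u + x)/(3*(6 + u)))
U(p, F) = F/28 + p/F (U(p, F) = F*(1/28) + p/F = F/28 + p/F)
U(-60, s(-1, X(-1, 5)))*24 = ((1/28)*(-1) - 60/(-1))*24 = (-1/28 - 60*(-1))*24 = (-1/28 + 60)*24 = (1679/28)*24 = 10074/7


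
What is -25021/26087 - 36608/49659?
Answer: -2197510735/1295454333 ≈ -1.6963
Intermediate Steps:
-25021/26087 - 36608/49659 = -2197510735/1295454333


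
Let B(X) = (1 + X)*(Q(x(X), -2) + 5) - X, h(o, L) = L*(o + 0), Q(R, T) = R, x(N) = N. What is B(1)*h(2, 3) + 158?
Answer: 224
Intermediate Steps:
h(o, L) = L*o
B(X) = -X + (1 + X)*(5 + X) (B(X) = (1 + X)*(X + 5) - X = (1 + X)*(5 + X) - X = -X + (1 + X)*(5 + X))
B(1)*h(2, 3) + 158 = (5 + 1² + 5*1)*(3*2) + 158 = (5 + 1 + 5)*6 + 158 = 11*6 + 158 = 66 + 158 = 224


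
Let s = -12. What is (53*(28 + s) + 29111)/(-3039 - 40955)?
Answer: -29959/43994 ≈ -0.68098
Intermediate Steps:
(53*(28 + s) + 29111)/(-3039 - 40955) = (53*(28 - 12) + 29111)/(-3039 - 40955) = (53*16 + 29111)/(-43994) = (848 + 29111)*(-1/43994) = 29959*(-1/43994) = -29959/43994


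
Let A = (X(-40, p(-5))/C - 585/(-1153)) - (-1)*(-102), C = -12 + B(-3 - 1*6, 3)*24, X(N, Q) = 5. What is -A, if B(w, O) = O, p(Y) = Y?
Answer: 1403099/13836 ≈ 101.41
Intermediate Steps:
C = 60 (C = -12 + 3*24 = -12 + 72 = 60)
A = -1403099/13836 (A = (5/60 - 585/(-1153)) - (-1)*(-102) = (5*(1/60) - 585*(-1/1153)) - 1*102 = (1/12 + 585/1153) - 102 = 8173/13836 - 102 = -1403099/13836 ≈ -101.41)
-A = -1*(-1403099/13836) = 1403099/13836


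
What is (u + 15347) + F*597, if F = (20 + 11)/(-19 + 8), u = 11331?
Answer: 274951/11 ≈ 24996.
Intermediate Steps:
F = -31/11 (F = 31/(-11) = 31*(-1/11) = -31/11 ≈ -2.8182)
(u + 15347) + F*597 = (11331 + 15347) - 31/11*597 = 26678 - 18507/11 = 274951/11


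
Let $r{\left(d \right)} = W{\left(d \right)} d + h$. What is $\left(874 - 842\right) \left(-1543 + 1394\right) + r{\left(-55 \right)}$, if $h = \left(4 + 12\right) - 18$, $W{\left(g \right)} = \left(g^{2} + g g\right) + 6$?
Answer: $-337850$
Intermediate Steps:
$W{\left(g \right)} = 6 + 2 g^{2}$ ($W{\left(g \right)} = \left(g^{2} + g^{2}\right) + 6 = 2 g^{2} + 6 = 6 + 2 g^{2}$)
$h = -2$ ($h = 16 - 18 = -2$)
$r{\left(d \right)} = -2 + d \left(6 + 2 d^{2}\right)$ ($r{\left(d \right)} = \left(6 + 2 d^{2}\right) d - 2 = d \left(6 + 2 d^{2}\right) - 2 = -2 + d \left(6 + 2 d^{2}\right)$)
$\left(874 - 842\right) \left(-1543 + 1394\right) + r{\left(-55 \right)} = \left(874 - 842\right) \left(-1543 + 1394\right) + \left(-2 + 2 \left(-55\right) \left(3 + \left(-55\right)^{2}\right)\right) = 32 \left(-149\right) + \left(-2 + 2 \left(-55\right) \left(3 + 3025\right)\right) = -4768 + \left(-2 + 2 \left(-55\right) 3028\right) = -4768 - 333082 = -337850$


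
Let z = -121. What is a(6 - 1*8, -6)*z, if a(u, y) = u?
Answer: 242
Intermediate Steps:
a(6 - 1*8, -6)*z = (6 - 1*8)*(-121) = (6 - 8)*(-121) = -2*(-121) = 242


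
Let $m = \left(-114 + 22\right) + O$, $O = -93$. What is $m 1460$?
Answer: $-270100$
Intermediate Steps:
$m = -185$ ($m = \left(-114 + 22\right) - 93 = -92 - 93 = -185$)
$m 1460 = \left(-185\right) 1460 = -270100$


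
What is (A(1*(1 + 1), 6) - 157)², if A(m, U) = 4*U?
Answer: 17689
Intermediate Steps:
(A(1*(1 + 1), 6) - 157)² = (4*6 - 157)² = (24 - 157)² = (-133)² = 17689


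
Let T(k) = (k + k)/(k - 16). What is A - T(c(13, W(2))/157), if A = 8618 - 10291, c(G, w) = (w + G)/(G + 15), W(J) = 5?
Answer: -58820989/35159 ≈ -1673.0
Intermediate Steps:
c(G, w) = (G + w)/(15 + G)
T(k) = 2*k/(-16 + k) (T(k) = (2*k)/(-16 + k) = 2*k/(-16 + k))
A = -1673
A - T(c(13, W(2))/157) = -1673 - 2*((13 + 5)/(15 + 13))/157/(-16 + ((13 + 5)/(15 + 13))/157) = -1673 - 2*(18/28)*(1/157)/(-16 + (18/28)*(1/157)) = -1673 - 2*((1/28)*18)*(1/157)/(-16 + ((1/28)*18)*(1/157)) = -1673 - 2*(9/14)*(1/157)/(-16 + (9/14)*(1/157)) = -1673 - 2*9/(2198*(-16 + 9/2198)) = -1673 - 2*9/(2198*(-35159/2198)) = -1673 - 2*9*(-2198)/(2198*35159) = -1673 - 1*(-18/35159) = -1673 + 18/35159 = -58820989/35159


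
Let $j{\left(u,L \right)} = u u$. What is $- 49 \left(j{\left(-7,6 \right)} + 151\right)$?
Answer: $-9800$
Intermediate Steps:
$j{\left(u,L \right)} = u^{2}$
$- 49 \left(j{\left(-7,6 \right)} + 151\right) = - 49 \left(\left(-7\right)^{2} + 151\right) = - 49 \left(49 + 151\right) = \left(-49\right) 200 = -9800$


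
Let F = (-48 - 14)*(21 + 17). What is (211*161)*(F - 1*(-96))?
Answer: -76774460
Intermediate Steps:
F = -2356 (F = -62*38 = -2356)
(211*161)*(F - 1*(-96)) = (211*161)*(-2356 - 1*(-96)) = 33971*(-2356 + 96) = 33971*(-2260) = -76774460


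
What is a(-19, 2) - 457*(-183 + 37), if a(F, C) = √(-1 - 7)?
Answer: 66722 + 2*I*√2 ≈ 66722.0 + 2.8284*I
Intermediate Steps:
a(F, C) = 2*I*√2 (a(F, C) = √(-8) = 2*I*√2)
a(-19, 2) - 457*(-183 + 37) = 2*I*√2 - 457*(-183 + 37) = 2*I*√2 - 457*(-146) = 2*I*√2 + 66722 = 66722 + 2*I*√2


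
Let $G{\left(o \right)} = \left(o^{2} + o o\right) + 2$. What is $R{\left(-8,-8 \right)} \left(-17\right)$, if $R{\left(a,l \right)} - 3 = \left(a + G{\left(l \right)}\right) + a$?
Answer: $-1989$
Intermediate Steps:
$G{\left(o \right)} = 2 + 2 o^{2}$ ($G{\left(o \right)} = \left(o^{2} + o^{2}\right) + 2 = 2 o^{2} + 2 = 2 + 2 o^{2}$)
$R{\left(a,l \right)} = 5 + 2 a + 2 l^{2}$ ($R{\left(a,l \right)} = 3 + \left(\left(a + \left(2 + 2 l^{2}\right)\right) + a\right) = 3 + \left(\left(2 + a + 2 l^{2}\right) + a\right) = 3 + \left(2 + 2 a + 2 l^{2}\right) = 5 + 2 a + 2 l^{2}$)
$R{\left(-8,-8 \right)} \left(-17\right) = \left(5 + 2 \left(-8\right) + 2 \left(-8\right)^{2}\right) \left(-17\right) = \left(5 - 16 + 2 \cdot 64\right) \left(-17\right) = \left(5 - 16 + 128\right) \left(-17\right) = 117 \left(-17\right) = -1989$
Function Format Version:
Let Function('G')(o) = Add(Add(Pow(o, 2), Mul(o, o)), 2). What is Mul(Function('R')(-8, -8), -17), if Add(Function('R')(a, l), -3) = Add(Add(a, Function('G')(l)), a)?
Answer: -1989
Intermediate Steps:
Function('G')(o) = Add(2, Mul(2, Pow(o, 2))) (Function('G')(o) = Add(Add(Pow(o, 2), Pow(o, 2)), 2) = Add(Mul(2, Pow(o, 2)), 2) = Add(2, Mul(2, Pow(o, 2))))
Function('R')(a, l) = Add(5, Mul(2, a), Mul(2, Pow(l, 2))) (Function('R')(a, l) = Add(3, Add(Add(a, Add(2, Mul(2, Pow(l, 2)))), a)) = Add(3, Add(Add(2, a, Mul(2, Pow(l, 2))), a)) = Add(3, Add(2, Mul(2, a), Mul(2, Pow(l, 2)))) = Add(5, Mul(2, a), Mul(2, Pow(l, 2))))
Mul(Function('R')(-8, -8), -17) = Mul(Add(5, Mul(2, -8), Mul(2, Pow(-8, 2))), -17) = Mul(Add(5, -16, Mul(2, 64)), -17) = Mul(Add(5, -16, 128), -17) = Mul(117, -17) = -1989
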